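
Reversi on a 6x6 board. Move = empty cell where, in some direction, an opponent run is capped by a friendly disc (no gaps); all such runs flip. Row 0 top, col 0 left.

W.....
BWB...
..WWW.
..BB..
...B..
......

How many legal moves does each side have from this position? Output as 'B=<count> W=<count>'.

-- B to move --
(0,1): no bracket -> illegal
(0,2): no bracket -> illegal
(1,3): flips 1 -> legal
(1,4): flips 1 -> legal
(1,5): flips 1 -> legal
(2,0): no bracket -> illegal
(2,1): no bracket -> illegal
(2,5): no bracket -> illegal
(3,1): no bracket -> illegal
(3,4): flips 1 -> legal
(3,5): no bracket -> illegal
B mobility = 4
-- W to move --
(0,1): flips 1 -> legal
(0,2): flips 1 -> legal
(0,3): no bracket -> illegal
(1,3): flips 1 -> legal
(2,0): flips 1 -> legal
(2,1): no bracket -> illegal
(3,1): no bracket -> illegal
(3,4): no bracket -> illegal
(4,1): flips 1 -> legal
(4,2): flips 2 -> legal
(4,4): flips 1 -> legal
(5,2): no bracket -> illegal
(5,3): flips 2 -> legal
(5,4): no bracket -> illegal
W mobility = 8

Answer: B=4 W=8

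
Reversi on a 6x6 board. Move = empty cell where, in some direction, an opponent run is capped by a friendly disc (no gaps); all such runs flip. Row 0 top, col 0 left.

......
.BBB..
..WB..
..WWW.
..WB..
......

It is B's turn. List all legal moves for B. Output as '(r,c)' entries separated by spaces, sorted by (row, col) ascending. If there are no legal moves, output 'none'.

(2,1): flips 2 -> legal
(2,4): no bracket -> illegal
(2,5): flips 1 -> legal
(3,1): flips 1 -> legal
(3,5): no bracket -> illegal
(4,1): flips 2 -> legal
(4,4): flips 2 -> legal
(4,5): flips 1 -> legal
(5,1): no bracket -> illegal
(5,2): flips 3 -> legal
(5,3): no bracket -> illegal

Answer: (2,1) (2,5) (3,1) (4,1) (4,4) (4,5) (5,2)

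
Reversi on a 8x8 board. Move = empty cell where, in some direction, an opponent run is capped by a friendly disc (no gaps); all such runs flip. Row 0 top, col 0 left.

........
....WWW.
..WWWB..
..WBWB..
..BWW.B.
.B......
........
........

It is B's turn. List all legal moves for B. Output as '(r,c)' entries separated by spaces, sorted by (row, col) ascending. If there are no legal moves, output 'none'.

Answer: (0,3) (0,5) (0,6) (0,7) (1,1) (1,2) (1,3) (2,1) (3,1) (4,5) (5,2) (5,3) (5,5)

Derivation:
(0,3): flips 1 -> legal
(0,4): no bracket -> illegal
(0,5): flips 1 -> legal
(0,6): flips 2 -> legal
(0,7): flips 1 -> legal
(1,1): flips 1 -> legal
(1,2): flips 2 -> legal
(1,3): flips 2 -> legal
(1,7): no bracket -> illegal
(2,1): flips 3 -> legal
(2,6): no bracket -> illegal
(2,7): no bracket -> illegal
(3,1): flips 1 -> legal
(4,1): no bracket -> illegal
(4,5): flips 2 -> legal
(5,2): flips 2 -> legal
(5,3): flips 2 -> legal
(5,4): no bracket -> illegal
(5,5): flips 1 -> legal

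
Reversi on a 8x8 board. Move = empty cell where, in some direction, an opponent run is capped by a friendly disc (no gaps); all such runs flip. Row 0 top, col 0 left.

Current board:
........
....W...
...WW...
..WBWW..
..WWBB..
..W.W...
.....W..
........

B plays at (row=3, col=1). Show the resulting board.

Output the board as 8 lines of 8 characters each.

Answer: ........
....W...
...WW...
.BBBWW..
..WWBB..
..W.W...
.....W..
........

Derivation:
Place B at (3,1); scan 8 dirs for brackets.
Dir NW: first cell '.' (not opp) -> no flip
Dir N: first cell '.' (not opp) -> no flip
Dir NE: first cell '.' (not opp) -> no flip
Dir W: first cell '.' (not opp) -> no flip
Dir E: opp run (3,2) capped by B -> flip
Dir SW: first cell '.' (not opp) -> no flip
Dir S: first cell '.' (not opp) -> no flip
Dir SE: opp run (4,2), next='.' -> no flip
All flips: (3,2)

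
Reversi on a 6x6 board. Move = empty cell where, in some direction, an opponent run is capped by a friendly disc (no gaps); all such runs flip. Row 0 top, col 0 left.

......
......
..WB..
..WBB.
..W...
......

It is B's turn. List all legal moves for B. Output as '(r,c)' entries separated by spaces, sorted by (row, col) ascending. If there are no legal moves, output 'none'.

Answer: (1,1) (2,1) (3,1) (4,1) (5,1)

Derivation:
(1,1): flips 1 -> legal
(1,2): no bracket -> illegal
(1,3): no bracket -> illegal
(2,1): flips 1 -> legal
(3,1): flips 1 -> legal
(4,1): flips 1 -> legal
(4,3): no bracket -> illegal
(5,1): flips 1 -> legal
(5,2): no bracket -> illegal
(5,3): no bracket -> illegal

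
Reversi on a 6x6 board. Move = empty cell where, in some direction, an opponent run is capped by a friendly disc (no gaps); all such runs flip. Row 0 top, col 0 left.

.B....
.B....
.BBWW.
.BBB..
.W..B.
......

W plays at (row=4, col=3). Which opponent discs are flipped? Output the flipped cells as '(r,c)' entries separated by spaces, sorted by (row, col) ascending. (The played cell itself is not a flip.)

Answer: (3,3)

Derivation:
Dir NW: opp run (3,2) (2,1), next='.' -> no flip
Dir N: opp run (3,3) capped by W -> flip
Dir NE: first cell '.' (not opp) -> no flip
Dir W: first cell '.' (not opp) -> no flip
Dir E: opp run (4,4), next='.' -> no flip
Dir SW: first cell '.' (not opp) -> no flip
Dir S: first cell '.' (not opp) -> no flip
Dir SE: first cell '.' (not opp) -> no flip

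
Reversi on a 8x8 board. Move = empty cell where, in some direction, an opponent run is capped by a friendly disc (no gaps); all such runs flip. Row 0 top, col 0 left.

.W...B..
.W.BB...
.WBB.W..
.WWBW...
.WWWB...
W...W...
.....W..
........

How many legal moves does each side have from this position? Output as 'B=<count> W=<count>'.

Answer: B=12 W=6

Derivation:
-- B to move --
(0,0): flips 1 -> legal
(0,2): no bracket -> illegal
(1,0): no bracket -> illegal
(1,2): no bracket -> illegal
(1,5): no bracket -> illegal
(1,6): no bracket -> illegal
(2,0): flips 1 -> legal
(2,4): flips 1 -> legal
(2,6): no bracket -> illegal
(3,0): flips 2 -> legal
(3,5): flips 1 -> legal
(3,6): flips 1 -> legal
(4,0): flips 4 -> legal
(4,5): flips 1 -> legal
(5,1): flips 1 -> legal
(5,2): flips 2 -> legal
(5,3): flips 1 -> legal
(5,5): no bracket -> illegal
(5,6): no bracket -> illegal
(6,0): no bracket -> illegal
(6,1): no bracket -> illegal
(6,3): no bracket -> illegal
(6,4): flips 1 -> legal
(6,6): no bracket -> illegal
(7,4): no bracket -> illegal
(7,5): no bracket -> illegal
(7,6): no bracket -> illegal
B mobility = 12
-- W to move --
(0,2): no bracket -> illegal
(0,3): flips 4 -> legal
(0,4): flips 2 -> legal
(0,6): no bracket -> illegal
(1,2): flips 2 -> legal
(1,5): no bracket -> illegal
(1,6): no bracket -> illegal
(2,4): flips 3 -> legal
(3,5): no bracket -> illegal
(4,5): flips 1 -> legal
(5,3): no bracket -> illegal
(5,5): flips 3 -> legal
W mobility = 6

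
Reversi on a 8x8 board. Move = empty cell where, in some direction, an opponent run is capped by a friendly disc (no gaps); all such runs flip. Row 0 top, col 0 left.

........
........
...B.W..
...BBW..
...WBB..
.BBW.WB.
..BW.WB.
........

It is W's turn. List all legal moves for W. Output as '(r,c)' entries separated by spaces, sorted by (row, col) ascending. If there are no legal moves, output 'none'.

(1,2): no bracket -> illegal
(1,3): flips 2 -> legal
(1,4): no bracket -> illegal
(2,2): flips 2 -> legal
(2,4): no bracket -> illegal
(3,2): flips 2 -> legal
(3,6): no bracket -> illegal
(4,0): no bracket -> illegal
(4,1): flips 1 -> legal
(4,2): no bracket -> illegal
(4,6): flips 2 -> legal
(4,7): flips 1 -> legal
(5,0): flips 2 -> legal
(5,4): no bracket -> illegal
(5,7): flips 1 -> legal
(6,0): no bracket -> illegal
(6,1): flips 2 -> legal
(6,7): flips 1 -> legal
(7,1): flips 1 -> legal
(7,2): no bracket -> illegal
(7,3): no bracket -> illegal
(7,5): no bracket -> illegal
(7,6): no bracket -> illegal
(7,7): flips 1 -> legal

Answer: (1,3) (2,2) (3,2) (4,1) (4,6) (4,7) (5,0) (5,7) (6,1) (6,7) (7,1) (7,7)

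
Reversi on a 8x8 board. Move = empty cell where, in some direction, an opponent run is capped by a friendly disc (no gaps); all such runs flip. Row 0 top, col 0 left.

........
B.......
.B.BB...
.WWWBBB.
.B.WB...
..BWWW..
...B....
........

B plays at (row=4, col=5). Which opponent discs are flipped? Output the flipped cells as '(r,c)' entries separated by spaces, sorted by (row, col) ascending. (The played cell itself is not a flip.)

Dir NW: first cell 'B' (not opp) -> no flip
Dir N: first cell 'B' (not opp) -> no flip
Dir NE: first cell 'B' (not opp) -> no flip
Dir W: first cell 'B' (not opp) -> no flip
Dir E: first cell '.' (not opp) -> no flip
Dir SW: opp run (5,4) capped by B -> flip
Dir S: opp run (5,5), next='.' -> no flip
Dir SE: first cell '.' (not opp) -> no flip

Answer: (5,4)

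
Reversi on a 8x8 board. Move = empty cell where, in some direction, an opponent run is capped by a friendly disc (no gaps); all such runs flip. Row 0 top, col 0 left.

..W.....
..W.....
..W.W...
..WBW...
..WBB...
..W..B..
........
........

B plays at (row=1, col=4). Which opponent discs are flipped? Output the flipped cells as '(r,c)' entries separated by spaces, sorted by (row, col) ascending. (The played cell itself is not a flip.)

Dir NW: first cell '.' (not opp) -> no flip
Dir N: first cell '.' (not opp) -> no flip
Dir NE: first cell '.' (not opp) -> no flip
Dir W: first cell '.' (not opp) -> no flip
Dir E: first cell '.' (not opp) -> no flip
Dir SW: first cell '.' (not opp) -> no flip
Dir S: opp run (2,4) (3,4) capped by B -> flip
Dir SE: first cell '.' (not opp) -> no flip

Answer: (2,4) (3,4)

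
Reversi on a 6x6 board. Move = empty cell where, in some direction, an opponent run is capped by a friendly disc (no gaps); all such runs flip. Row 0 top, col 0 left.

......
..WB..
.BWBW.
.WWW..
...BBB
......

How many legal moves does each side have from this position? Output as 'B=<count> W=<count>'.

-- B to move --
(0,1): flips 1 -> legal
(0,2): no bracket -> illegal
(0,3): flips 1 -> legal
(1,1): flips 3 -> legal
(1,4): no bracket -> illegal
(1,5): no bracket -> illegal
(2,0): no bracket -> illegal
(2,5): flips 1 -> legal
(3,0): no bracket -> illegal
(3,4): no bracket -> illegal
(3,5): flips 1 -> legal
(4,0): flips 2 -> legal
(4,1): flips 2 -> legal
(4,2): no bracket -> illegal
B mobility = 7
-- W to move --
(0,2): flips 1 -> legal
(0,3): flips 2 -> legal
(0,4): flips 1 -> legal
(1,0): flips 1 -> legal
(1,1): flips 1 -> legal
(1,4): flips 2 -> legal
(2,0): flips 1 -> legal
(3,0): flips 1 -> legal
(3,4): flips 1 -> legal
(3,5): no bracket -> illegal
(4,2): no bracket -> illegal
(5,2): no bracket -> illegal
(5,3): flips 1 -> legal
(5,4): flips 1 -> legal
(5,5): flips 1 -> legal
W mobility = 12

Answer: B=7 W=12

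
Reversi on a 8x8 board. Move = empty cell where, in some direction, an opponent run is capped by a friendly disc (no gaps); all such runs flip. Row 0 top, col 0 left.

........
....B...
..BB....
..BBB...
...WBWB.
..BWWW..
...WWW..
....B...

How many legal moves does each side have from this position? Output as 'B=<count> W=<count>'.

-- B to move --
(3,5): no bracket -> illegal
(3,6): no bracket -> illegal
(4,2): flips 1 -> legal
(5,6): flips 5 -> legal
(6,2): flips 1 -> legal
(6,6): flips 1 -> legal
(7,2): no bracket -> illegal
(7,3): flips 5 -> legal
(7,5): no bracket -> illegal
(7,6): flips 3 -> legal
B mobility = 6
-- W to move --
(0,3): no bracket -> illegal
(0,4): no bracket -> illegal
(0,5): no bracket -> illegal
(1,1): flips 3 -> legal
(1,2): flips 2 -> legal
(1,3): flips 2 -> legal
(1,5): no bracket -> illegal
(2,1): flips 1 -> legal
(2,4): flips 2 -> legal
(2,5): flips 1 -> legal
(3,1): no bracket -> illegal
(3,5): flips 1 -> legal
(3,6): no bracket -> illegal
(3,7): flips 1 -> legal
(4,1): flips 1 -> legal
(4,2): no bracket -> illegal
(4,7): flips 1 -> legal
(5,1): flips 1 -> legal
(5,6): no bracket -> illegal
(5,7): no bracket -> illegal
(6,1): flips 1 -> legal
(6,2): no bracket -> illegal
(7,3): no bracket -> illegal
(7,5): no bracket -> illegal
W mobility = 12

Answer: B=6 W=12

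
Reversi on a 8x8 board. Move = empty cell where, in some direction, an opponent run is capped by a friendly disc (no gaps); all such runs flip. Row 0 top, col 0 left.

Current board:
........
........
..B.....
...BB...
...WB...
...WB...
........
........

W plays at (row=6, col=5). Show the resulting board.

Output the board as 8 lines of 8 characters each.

Answer: ........
........
..B.....
...BB...
...WB...
...WW...
.....W..
........

Derivation:
Place W at (6,5); scan 8 dirs for brackets.
Dir NW: opp run (5,4) capped by W -> flip
Dir N: first cell '.' (not opp) -> no flip
Dir NE: first cell '.' (not opp) -> no flip
Dir W: first cell '.' (not opp) -> no flip
Dir E: first cell '.' (not opp) -> no flip
Dir SW: first cell '.' (not opp) -> no flip
Dir S: first cell '.' (not opp) -> no flip
Dir SE: first cell '.' (not opp) -> no flip
All flips: (5,4)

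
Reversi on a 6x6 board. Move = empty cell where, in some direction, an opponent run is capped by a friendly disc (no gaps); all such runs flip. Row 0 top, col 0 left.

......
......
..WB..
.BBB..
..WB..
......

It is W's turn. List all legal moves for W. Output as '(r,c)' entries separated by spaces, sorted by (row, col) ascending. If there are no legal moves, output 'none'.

Answer: (2,0) (2,4) (4,0) (4,4)

Derivation:
(1,2): no bracket -> illegal
(1,3): no bracket -> illegal
(1,4): no bracket -> illegal
(2,0): flips 1 -> legal
(2,1): no bracket -> illegal
(2,4): flips 2 -> legal
(3,0): no bracket -> illegal
(3,4): no bracket -> illegal
(4,0): flips 1 -> legal
(4,1): no bracket -> illegal
(4,4): flips 2 -> legal
(5,2): no bracket -> illegal
(5,3): no bracket -> illegal
(5,4): no bracket -> illegal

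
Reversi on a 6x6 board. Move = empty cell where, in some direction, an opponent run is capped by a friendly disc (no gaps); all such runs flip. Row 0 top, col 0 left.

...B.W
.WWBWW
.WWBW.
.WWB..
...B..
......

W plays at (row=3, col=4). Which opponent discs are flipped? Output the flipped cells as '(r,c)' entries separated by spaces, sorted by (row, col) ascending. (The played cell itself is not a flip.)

Answer: (2,3) (3,3)

Derivation:
Dir NW: opp run (2,3) capped by W -> flip
Dir N: first cell 'W' (not opp) -> no flip
Dir NE: first cell '.' (not opp) -> no flip
Dir W: opp run (3,3) capped by W -> flip
Dir E: first cell '.' (not opp) -> no flip
Dir SW: opp run (4,3), next='.' -> no flip
Dir S: first cell '.' (not opp) -> no flip
Dir SE: first cell '.' (not opp) -> no flip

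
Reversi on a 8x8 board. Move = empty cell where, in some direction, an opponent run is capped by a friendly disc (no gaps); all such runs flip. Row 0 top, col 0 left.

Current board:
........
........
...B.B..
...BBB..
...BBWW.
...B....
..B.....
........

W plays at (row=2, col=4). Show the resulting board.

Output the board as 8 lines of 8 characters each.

Place W at (2,4); scan 8 dirs for brackets.
Dir NW: first cell '.' (not opp) -> no flip
Dir N: first cell '.' (not opp) -> no flip
Dir NE: first cell '.' (not opp) -> no flip
Dir W: opp run (2,3), next='.' -> no flip
Dir E: opp run (2,5), next='.' -> no flip
Dir SW: opp run (3,3), next='.' -> no flip
Dir S: opp run (3,4) (4,4), next='.' -> no flip
Dir SE: opp run (3,5) capped by W -> flip
All flips: (3,5)

Answer: ........
........
...BWB..
...BBW..
...BBWW.
...B....
..B.....
........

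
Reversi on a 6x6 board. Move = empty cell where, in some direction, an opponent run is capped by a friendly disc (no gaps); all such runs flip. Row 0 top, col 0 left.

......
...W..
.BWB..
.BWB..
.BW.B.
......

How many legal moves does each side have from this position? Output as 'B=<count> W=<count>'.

Answer: B=6 W=10

Derivation:
-- B to move --
(0,2): no bracket -> illegal
(0,3): flips 1 -> legal
(0,4): flips 2 -> legal
(1,1): flips 1 -> legal
(1,2): no bracket -> illegal
(1,4): no bracket -> illegal
(2,4): no bracket -> illegal
(4,3): flips 2 -> legal
(5,1): flips 1 -> legal
(5,2): no bracket -> illegal
(5,3): flips 1 -> legal
B mobility = 6
-- W to move --
(1,0): flips 1 -> legal
(1,1): no bracket -> illegal
(1,2): no bracket -> illegal
(1,4): flips 1 -> legal
(2,0): flips 2 -> legal
(2,4): flips 2 -> legal
(3,0): flips 1 -> legal
(3,4): flips 1 -> legal
(3,5): no bracket -> illegal
(4,0): flips 2 -> legal
(4,3): flips 2 -> legal
(4,5): no bracket -> illegal
(5,0): flips 1 -> legal
(5,1): no bracket -> illegal
(5,2): no bracket -> illegal
(5,3): no bracket -> illegal
(5,4): no bracket -> illegal
(5,5): flips 2 -> legal
W mobility = 10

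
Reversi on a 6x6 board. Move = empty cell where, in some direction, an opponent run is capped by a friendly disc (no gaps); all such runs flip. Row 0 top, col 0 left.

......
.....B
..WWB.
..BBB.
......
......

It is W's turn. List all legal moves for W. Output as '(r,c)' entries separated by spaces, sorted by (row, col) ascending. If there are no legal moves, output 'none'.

Answer: (2,5) (4,1) (4,2) (4,3) (4,4) (4,5)

Derivation:
(0,4): no bracket -> illegal
(0,5): no bracket -> illegal
(1,3): no bracket -> illegal
(1,4): no bracket -> illegal
(2,1): no bracket -> illegal
(2,5): flips 1 -> legal
(3,1): no bracket -> illegal
(3,5): no bracket -> illegal
(4,1): flips 1 -> legal
(4,2): flips 1 -> legal
(4,3): flips 1 -> legal
(4,4): flips 1 -> legal
(4,5): flips 1 -> legal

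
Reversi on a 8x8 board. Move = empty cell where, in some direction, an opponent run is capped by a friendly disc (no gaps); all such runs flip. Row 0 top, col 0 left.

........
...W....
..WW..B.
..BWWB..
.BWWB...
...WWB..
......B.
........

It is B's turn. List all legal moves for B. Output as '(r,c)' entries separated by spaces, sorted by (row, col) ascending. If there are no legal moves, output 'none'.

(0,2): no bracket -> illegal
(0,3): no bracket -> illegal
(0,4): no bracket -> illegal
(1,1): flips 2 -> legal
(1,2): flips 1 -> legal
(1,4): flips 1 -> legal
(2,1): no bracket -> illegal
(2,4): flips 1 -> legal
(2,5): no bracket -> illegal
(3,1): no bracket -> illegal
(4,5): no bracket -> illegal
(5,1): no bracket -> illegal
(5,2): flips 3 -> legal
(6,2): flips 1 -> legal
(6,3): no bracket -> illegal
(6,4): flips 1 -> legal
(6,5): flips 2 -> legal

Answer: (1,1) (1,2) (1,4) (2,4) (5,2) (6,2) (6,4) (6,5)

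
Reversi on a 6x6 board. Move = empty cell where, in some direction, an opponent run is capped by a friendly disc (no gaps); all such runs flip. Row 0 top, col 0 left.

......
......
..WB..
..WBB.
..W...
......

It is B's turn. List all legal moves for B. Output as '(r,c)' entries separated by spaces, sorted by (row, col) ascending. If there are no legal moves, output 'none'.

(1,1): flips 1 -> legal
(1,2): no bracket -> illegal
(1,3): no bracket -> illegal
(2,1): flips 1 -> legal
(3,1): flips 1 -> legal
(4,1): flips 1 -> legal
(4,3): no bracket -> illegal
(5,1): flips 1 -> legal
(5,2): no bracket -> illegal
(5,3): no bracket -> illegal

Answer: (1,1) (2,1) (3,1) (4,1) (5,1)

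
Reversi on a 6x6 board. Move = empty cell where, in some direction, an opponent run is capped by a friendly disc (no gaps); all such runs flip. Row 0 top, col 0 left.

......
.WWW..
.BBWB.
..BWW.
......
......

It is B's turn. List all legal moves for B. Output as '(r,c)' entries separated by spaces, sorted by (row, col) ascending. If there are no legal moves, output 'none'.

(0,0): flips 1 -> legal
(0,1): flips 1 -> legal
(0,2): flips 2 -> legal
(0,3): flips 1 -> legal
(0,4): flips 1 -> legal
(1,0): no bracket -> illegal
(1,4): flips 1 -> legal
(2,0): no bracket -> illegal
(2,5): no bracket -> illegal
(3,5): flips 2 -> legal
(4,2): flips 1 -> legal
(4,3): no bracket -> illegal
(4,4): flips 2 -> legal
(4,5): no bracket -> illegal

Answer: (0,0) (0,1) (0,2) (0,3) (0,4) (1,4) (3,5) (4,2) (4,4)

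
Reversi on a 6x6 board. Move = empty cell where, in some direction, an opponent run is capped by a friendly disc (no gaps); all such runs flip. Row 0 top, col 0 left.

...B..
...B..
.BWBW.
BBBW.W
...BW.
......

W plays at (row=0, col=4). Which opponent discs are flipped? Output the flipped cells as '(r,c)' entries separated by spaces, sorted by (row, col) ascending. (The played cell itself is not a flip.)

Answer: (1,3)

Derivation:
Dir NW: edge -> no flip
Dir N: edge -> no flip
Dir NE: edge -> no flip
Dir W: opp run (0,3), next='.' -> no flip
Dir E: first cell '.' (not opp) -> no flip
Dir SW: opp run (1,3) capped by W -> flip
Dir S: first cell '.' (not opp) -> no flip
Dir SE: first cell '.' (not opp) -> no flip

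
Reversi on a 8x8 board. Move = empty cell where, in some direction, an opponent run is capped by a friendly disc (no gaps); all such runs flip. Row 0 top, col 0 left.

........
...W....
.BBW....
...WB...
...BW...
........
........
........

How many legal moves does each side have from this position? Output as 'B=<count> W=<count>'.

-- B to move --
(0,2): no bracket -> illegal
(0,3): flips 3 -> legal
(0,4): flips 1 -> legal
(1,2): flips 1 -> legal
(1,4): no bracket -> illegal
(2,4): flips 1 -> legal
(3,2): flips 1 -> legal
(3,5): no bracket -> illegal
(4,2): no bracket -> illegal
(4,5): flips 1 -> legal
(5,3): no bracket -> illegal
(5,4): flips 1 -> legal
(5,5): flips 2 -> legal
B mobility = 8
-- W to move --
(1,0): no bracket -> illegal
(1,1): flips 1 -> legal
(1,2): no bracket -> illegal
(2,0): flips 2 -> legal
(2,4): flips 1 -> legal
(2,5): no bracket -> illegal
(3,0): no bracket -> illegal
(3,1): flips 1 -> legal
(3,2): no bracket -> illegal
(3,5): flips 1 -> legal
(4,2): flips 1 -> legal
(4,5): flips 1 -> legal
(5,2): no bracket -> illegal
(5,3): flips 1 -> legal
(5,4): no bracket -> illegal
W mobility = 8

Answer: B=8 W=8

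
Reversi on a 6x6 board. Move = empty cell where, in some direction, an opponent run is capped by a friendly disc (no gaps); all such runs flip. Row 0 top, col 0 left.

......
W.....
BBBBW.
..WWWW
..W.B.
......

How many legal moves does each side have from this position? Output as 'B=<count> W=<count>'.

Answer: B=7 W=8

Derivation:
-- B to move --
(0,0): flips 1 -> legal
(0,1): no bracket -> illegal
(1,1): no bracket -> illegal
(1,3): no bracket -> illegal
(1,4): flips 2 -> legal
(1,5): no bracket -> illegal
(2,5): flips 1 -> legal
(3,1): no bracket -> illegal
(4,1): flips 1 -> legal
(4,3): flips 2 -> legal
(4,5): flips 1 -> legal
(5,1): no bracket -> illegal
(5,2): flips 2 -> legal
(5,3): no bracket -> illegal
B mobility = 7
-- W to move --
(1,1): flips 1 -> legal
(1,2): flips 2 -> legal
(1,3): flips 1 -> legal
(1,4): flips 1 -> legal
(3,0): flips 1 -> legal
(3,1): no bracket -> illegal
(4,3): no bracket -> illegal
(4,5): no bracket -> illegal
(5,3): flips 1 -> legal
(5,4): flips 1 -> legal
(5,5): flips 1 -> legal
W mobility = 8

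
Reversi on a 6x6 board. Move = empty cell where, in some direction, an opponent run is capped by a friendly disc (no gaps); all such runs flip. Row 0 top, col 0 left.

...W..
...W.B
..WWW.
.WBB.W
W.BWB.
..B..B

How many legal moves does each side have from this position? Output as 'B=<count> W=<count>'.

Answer: B=8 W=6

Derivation:
-- B to move --
(0,2): no bracket -> illegal
(0,4): no bracket -> illegal
(1,1): flips 1 -> legal
(1,2): flips 1 -> legal
(1,4): flips 1 -> legal
(2,0): flips 1 -> legal
(2,1): no bracket -> illegal
(2,5): no bracket -> illegal
(3,0): flips 1 -> legal
(3,4): flips 1 -> legal
(4,1): no bracket -> illegal
(4,5): no bracket -> illegal
(5,0): no bracket -> illegal
(5,1): no bracket -> illegal
(5,3): flips 1 -> legal
(5,4): flips 1 -> legal
B mobility = 8
-- W to move --
(0,4): no bracket -> illegal
(0,5): no bracket -> illegal
(1,4): no bracket -> illegal
(2,1): flips 1 -> legal
(2,5): no bracket -> illegal
(3,4): flips 2 -> legal
(4,1): flips 2 -> legal
(4,5): flips 1 -> legal
(5,1): flips 2 -> legal
(5,3): flips 2 -> legal
(5,4): no bracket -> illegal
W mobility = 6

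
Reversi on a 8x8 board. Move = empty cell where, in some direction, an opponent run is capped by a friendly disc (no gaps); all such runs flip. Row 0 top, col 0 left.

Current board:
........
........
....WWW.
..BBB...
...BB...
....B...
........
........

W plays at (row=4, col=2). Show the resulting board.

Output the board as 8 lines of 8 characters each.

Place W at (4,2); scan 8 dirs for brackets.
Dir NW: first cell '.' (not opp) -> no flip
Dir N: opp run (3,2), next='.' -> no flip
Dir NE: opp run (3,3) capped by W -> flip
Dir W: first cell '.' (not opp) -> no flip
Dir E: opp run (4,3) (4,4), next='.' -> no flip
Dir SW: first cell '.' (not opp) -> no flip
Dir S: first cell '.' (not opp) -> no flip
Dir SE: first cell '.' (not opp) -> no flip
All flips: (3,3)

Answer: ........
........
....WWW.
..BWB...
..WBB...
....B...
........
........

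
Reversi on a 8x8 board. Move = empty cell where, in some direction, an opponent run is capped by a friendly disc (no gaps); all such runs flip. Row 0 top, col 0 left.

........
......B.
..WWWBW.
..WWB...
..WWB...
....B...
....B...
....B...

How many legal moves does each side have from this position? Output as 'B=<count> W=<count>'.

Answer: B=9 W=6

Derivation:
-- B to move --
(1,1): flips 2 -> legal
(1,2): flips 1 -> legal
(1,3): no bracket -> illegal
(1,4): flips 1 -> legal
(1,5): no bracket -> illegal
(1,7): no bracket -> illegal
(2,1): flips 5 -> legal
(2,7): flips 1 -> legal
(3,1): flips 2 -> legal
(3,5): no bracket -> illegal
(3,6): flips 1 -> legal
(3,7): no bracket -> illegal
(4,1): flips 2 -> legal
(5,1): no bracket -> illegal
(5,2): flips 1 -> legal
(5,3): no bracket -> illegal
B mobility = 9
-- W to move --
(0,5): no bracket -> illegal
(0,6): flips 1 -> legal
(0,7): flips 3 -> legal
(1,4): no bracket -> illegal
(1,5): no bracket -> illegal
(1,7): no bracket -> illegal
(2,7): no bracket -> illegal
(3,5): flips 1 -> legal
(3,6): no bracket -> illegal
(4,5): flips 2 -> legal
(5,3): no bracket -> illegal
(5,5): flips 1 -> legal
(6,3): no bracket -> illegal
(6,5): flips 1 -> legal
(7,3): no bracket -> illegal
(7,5): no bracket -> illegal
W mobility = 6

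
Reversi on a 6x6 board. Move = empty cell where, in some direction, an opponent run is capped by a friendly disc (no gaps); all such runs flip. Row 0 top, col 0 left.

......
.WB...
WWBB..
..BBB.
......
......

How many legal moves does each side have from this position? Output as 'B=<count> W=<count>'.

Answer: B=3 W=5

Derivation:
-- B to move --
(0,0): flips 1 -> legal
(0,1): no bracket -> illegal
(0,2): no bracket -> illegal
(1,0): flips 2 -> legal
(3,0): flips 1 -> legal
(3,1): no bracket -> illegal
B mobility = 3
-- W to move --
(0,1): no bracket -> illegal
(0,2): no bracket -> illegal
(0,3): flips 1 -> legal
(1,3): flips 1 -> legal
(1,4): no bracket -> illegal
(2,4): flips 2 -> legal
(2,5): no bracket -> illegal
(3,1): no bracket -> illegal
(3,5): no bracket -> illegal
(4,1): no bracket -> illegal
(4,2): no bracket -> illegal
(4,3): flips 1 -> legal
(4,4): flips 2 -> legal
(4,5): no bracket -> illegal
W mobility = 5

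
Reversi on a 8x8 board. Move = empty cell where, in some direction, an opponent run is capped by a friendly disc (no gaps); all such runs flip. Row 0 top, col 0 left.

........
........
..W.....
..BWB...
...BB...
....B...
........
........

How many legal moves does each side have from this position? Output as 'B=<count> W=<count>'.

Answer: B=3 W=5

Derivation:
-- B to move --
(1,1): flips 2 -> legal
(1,2): flips 1 -> legal
(1,3): no bracket -> illegal
(2,1): no bracket -> illegal
(2,3): flips 1 -> legal
(2,4): no bracket -> illegal
(3,1): no bracket -> illegal
(4,2): no bracket -> illegal
B mobility = 3
-- W to move --
(2,1): no bracket -> illegal
(2,3): no bracket -> illegal
(2,4): no bracket -> illegal
(2,5): no bracket -> illegal
(3,1): flips 1 -> legal
(3,5): flips 1 -> legal
(4,1): no bracket -> illegal
(4,2): flips 1 -> legal
(4,5): no bracket -> illegal
(5,2): no bracket -> illegal
(5,3): flips 1 -> legal
(5,5): flips 1 -> legal
(6,3): no bracket -> illegal
(6,4): no bracket -> illegal
(6,5): no bracket -> illegal
W mobility = 5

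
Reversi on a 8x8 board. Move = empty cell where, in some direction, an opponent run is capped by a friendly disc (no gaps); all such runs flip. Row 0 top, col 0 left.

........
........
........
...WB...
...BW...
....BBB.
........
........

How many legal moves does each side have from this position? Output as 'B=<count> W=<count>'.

Answer: B=4 W=6

Derivation:
-- B to move --
(2,2): flips 2 -> legal
(2,3): flips 1 -> legal
(2,4): no bracket -> illegal
(3,2): flips 1 -> legal
(3,5): no bracket -> illegal
(4,2): no bracket -> illegal
(4,5): flips 1 -> legal
(5,3): no bracket -> illegal
B mobility = 4
-- W to move --
(2,3): no bracket -> illegal
(2,4): flips 1 -> legal
(2,5): no bracket -> illegal
(3,2): no bracket -> illegal
(3,5): flips 1 -> legal
(4,2): flips 1 -> legal
(4,5): no bracket -> illegal
(4,6): no bracket -> illegal
(4,7): no bracket -> illegal
(5,2): no bracket -> illegal
(5,3): flips 1 -> legal
(5,7): no bracket -> illegal
(6,3): no bracket -> illegal
(6,4): flips 1 -> legal
(6,5): no bracket -> illegal
(6,6): flips 1 -> legal
(6,7): no bracket -> illegal
W mobility = 6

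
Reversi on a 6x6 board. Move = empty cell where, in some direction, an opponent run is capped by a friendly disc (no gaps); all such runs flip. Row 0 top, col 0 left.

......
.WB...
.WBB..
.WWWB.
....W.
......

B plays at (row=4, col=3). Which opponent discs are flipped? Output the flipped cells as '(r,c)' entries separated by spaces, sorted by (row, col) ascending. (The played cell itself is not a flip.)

Answer: (3,3)

Derivation:
Dir NW: opp run (3,2) (2,1), next='.' -> no flip
Dir N: opp run (3,3) capped by B -> flip
Dir NE: first cell 'B' (not opp) -> no flip
Dir W: first cell '.' (not opp) -> no flip
Dir E: opp run (4,4), next='.' -> no flip
Dir SW: first cell '.' (not opp) -> no flip
Dir S: first cell '.' (not opp) -> no flip
Dir SE: first cell '.' (not opp) -> no flip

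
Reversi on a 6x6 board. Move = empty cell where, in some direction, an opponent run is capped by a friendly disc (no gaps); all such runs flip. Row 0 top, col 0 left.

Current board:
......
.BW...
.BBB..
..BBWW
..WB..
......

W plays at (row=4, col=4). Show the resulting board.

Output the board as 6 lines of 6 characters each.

Place W at (4,4); scan 8 dirs for brackets.
Dir NW: opp run (3,3) (2,2) (1,1), next='.' -> no flip
Dir N: first cell 'W' (not opp) -> no flip
Dir NE: first cell 'W' (not opp) -> no flip
Dir W: opp run (4,3) capped by W -> flip
Dir E: first cell '.' (not opp) -> no flip
Dir SW: first cell '.' (not opp) -> no flip
Dir S: first cell '.' (not opp) -> no flip
Dir SE: first cell '.' (not opp) -> no flip
All flips: (4,3)

Answer: ......
.BW...
.BBB..
..BBWW
..WWW.
......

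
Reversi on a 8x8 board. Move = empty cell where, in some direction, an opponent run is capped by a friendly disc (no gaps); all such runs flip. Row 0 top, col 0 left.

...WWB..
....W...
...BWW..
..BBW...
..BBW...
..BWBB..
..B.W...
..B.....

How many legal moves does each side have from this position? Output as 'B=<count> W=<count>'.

Answer: B=10 W=12

Derivation:
-- B to move --
(0,2): flips 2 -> legal
(1,2): no bracket -> illegal
(1,3): no bracket -> illegal
(1,5): flips 1 -> legal
(1,6): flips 2 -> legal
(2,6): flips 2 -> legal
(3,5): flips 3 -> legal
(3,6): no bracket -> illegal
(4,5): flips 2 -> legal
(6,3): flips 1 -> legal
(6,5): no bracket -> illegal
(7,3): flips 1 -> legal
(7,4): flips 1 -> legal
(7,5): flips 2 -> legal
B mobility = 10
-- W to move --
(0,6): flips 1 -> legal
(1,2): flips 1 -> legal
(1,3): flips 3 -> legal
(1,5): no bracket -> illegal
(1,6): no bracket -> illegal
(2,1): no bracket -> illegal
(2,2): flips 2 -> legal
(3,1): flips 3 -> legal
(4,1): flips 4 -> legal
(4,5): no bracket -> illegal
(4,6): flips 1 -> legal
(5,1): flips 3 -> legal
(5,6): flips 2 -> legal
(6,1): flips 2 -> legal
(6,3): no bracket -> illegal
(6,5): no bracket -> illegal
(6,6): flips 1 -> legal
(7,1): flips 1 -> legal
(7,3): no bracket -> illegal
W mobility = 12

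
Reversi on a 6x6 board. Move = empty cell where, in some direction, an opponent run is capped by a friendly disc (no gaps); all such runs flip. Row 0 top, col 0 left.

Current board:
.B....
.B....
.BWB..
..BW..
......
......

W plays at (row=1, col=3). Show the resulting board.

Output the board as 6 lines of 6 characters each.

Place W at (1,3); scan 8 dirs for brackets.
Dir NW: first cell '.' (not opp) -> no flip
Dir N: first cell '.' (not opp) -> no flip
Dir NE: first cell '.' (not opp) -> no flip
Dir W: first cell '.' (not opp) -> no flip
Dir E: first cell '.' (not opp) -> no flip
Dir SW: first cell 'W' (not opp) -> no flip
Dir S: opp run (2,3) capped by W -> flip
Dir SE: first cell '.' (not opp) -> no flip
All flips: (2,3)

Answer: .B....
.B.W..
.BWW..
..BW..
......
......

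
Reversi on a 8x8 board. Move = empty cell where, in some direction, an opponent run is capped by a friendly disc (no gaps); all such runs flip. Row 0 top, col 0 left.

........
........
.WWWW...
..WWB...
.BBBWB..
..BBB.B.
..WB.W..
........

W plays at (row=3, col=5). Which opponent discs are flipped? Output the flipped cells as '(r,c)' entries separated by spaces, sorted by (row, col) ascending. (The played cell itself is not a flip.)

Dir NW: first cell 'W' (not opp) -> no flip
Dir N: first cell '.' (not opp) -> no flip
Dir NE: first cell '.' (not opp) -> no flip
Dir W: opp run (3,4) capped by W -> flip
Dir E: first cell '.' (not opp) -> no flip
Dir SW: first cell 'W' (not opp) -> no flip
Dir S: opp run (4,5), next='.' -> no flip
Dir SE: first cell '.' (not opp) -> no flip

Answer: (3,4)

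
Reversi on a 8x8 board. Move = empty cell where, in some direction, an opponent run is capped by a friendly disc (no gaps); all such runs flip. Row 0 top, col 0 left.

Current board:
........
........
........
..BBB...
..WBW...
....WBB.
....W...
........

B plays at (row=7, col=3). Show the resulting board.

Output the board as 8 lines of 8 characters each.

Place B at (7,3); scan 8 dirs for brackets.
Dir NW: first cell '.' (not opp) -> no flip
Dir N: first cell '.' (not opp) -> no flip
Dir NE: opp run (6,4) capped by B -> flip
Dir W: first cell '.' (not opp) -> no flip
Dir E: first cell '.' (not opp) -> no flip
Dir SW: edge -> no flip
Dir S: edge -> no flip
Dir SE: edge -> no flip
All flips: (6,4)

Answer: ........
........
........
..BBB...
..WBW...
....WBB.
....B...
...B....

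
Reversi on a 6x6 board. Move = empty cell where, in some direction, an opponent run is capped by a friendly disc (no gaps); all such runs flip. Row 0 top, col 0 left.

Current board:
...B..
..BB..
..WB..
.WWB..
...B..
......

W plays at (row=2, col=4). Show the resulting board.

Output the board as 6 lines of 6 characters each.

Answer: ...B..
..BB..
..WWW.
.WWB..
...B..
......

Derivation:
Place W at (2,4); scan 8 dirs for brackets.
Dir NW: opp run (1,3), next='.' -> no flip
Dir N: first cell '.' (not opp) -> no flip
Dir NE: first cell '.' (not opp) -> no flip
Dir W: opp run (2,3) capped by W -> flip
Dir E: first cell '.' (not opp) -> no flip
Dir SW: opp run (3,3), next='.' -> no flip
Dir S: first cell '.' (not opp) -> no flip
Dir SE: first cell '.' (not opp) -> no flip
All flips: (2,3)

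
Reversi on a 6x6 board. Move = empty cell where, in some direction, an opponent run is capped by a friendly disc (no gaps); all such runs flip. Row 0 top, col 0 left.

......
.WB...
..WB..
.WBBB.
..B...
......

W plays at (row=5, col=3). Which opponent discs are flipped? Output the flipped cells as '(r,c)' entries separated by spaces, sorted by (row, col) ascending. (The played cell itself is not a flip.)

Dir NW: opp run (4,2) capped by W -> flip
Dir N: first cell '.' (not opp) -> no flip
Dir NE: first cell '.' (not opp) -> no flip
Dir W: first cell '.' (not opp) -> no flip
Dir E: first cell '.' (not opp) -> no flip
Dir SW: edge -> no flip
Dir S: edge -> no flip
Dir SE: edge -> no flip

Answer: (4,2)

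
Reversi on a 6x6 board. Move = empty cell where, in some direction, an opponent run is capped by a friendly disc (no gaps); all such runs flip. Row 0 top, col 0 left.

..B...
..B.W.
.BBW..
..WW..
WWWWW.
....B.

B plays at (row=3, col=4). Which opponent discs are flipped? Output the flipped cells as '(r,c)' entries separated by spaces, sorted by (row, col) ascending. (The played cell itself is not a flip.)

Answer: (2,3) (4,4)

Derivation:
Dir NW: opp run (2,3) capped by B -> flip
Dir N: first cell '.' (not opp) -> no flip
Dir NE: first cell '.' (not opp) -> no flip
Dir W: opp run (3,3) (3,2), next='.' -> no flip
Dir E: first cell '.' (not opp) -> no flip
Dir SW: opp run (4,3), next='.' -> no flip
Dir S: opp run (4,4) capped by B -> flip
Dir SE: first cell '.' (not opp) -> no flip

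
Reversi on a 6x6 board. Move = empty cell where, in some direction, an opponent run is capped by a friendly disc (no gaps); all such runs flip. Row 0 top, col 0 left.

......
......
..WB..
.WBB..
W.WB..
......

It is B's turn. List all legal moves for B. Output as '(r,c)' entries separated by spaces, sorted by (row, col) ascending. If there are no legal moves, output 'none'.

Answer: (1,1) (1,2) (2,1) (3,0) (4,1) (5,1) (5,2)

Derivation:
(1,1): flips 1 -> legal
(1,2): flips 1 -> legal
(1,3): no bracket -> illegal
(2,0): no bracket -> illegal
(2,1): flips 1 -> legal
(3,0): flips 1 -> legal
(4,1): flips 1 -> legal
(5,0): no bracket -> illegal
(5,1): flips 1 -> legal
(5,2): flips 1 -> legal
(5,3): no bracket -> illegal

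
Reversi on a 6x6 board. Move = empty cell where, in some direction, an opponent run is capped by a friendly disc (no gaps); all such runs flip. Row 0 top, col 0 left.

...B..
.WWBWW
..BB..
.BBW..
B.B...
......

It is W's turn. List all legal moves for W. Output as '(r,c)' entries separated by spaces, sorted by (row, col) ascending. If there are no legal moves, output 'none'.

(0,2): no bracket -> illegal
(0,4): no bracket -> illegal
(2,0): no bracket -> illegal
(2,1): no bracket -> illegal
(2,4): no bracket -> illegal
(3,0): flips 2 -> legal
(3,4): flips 1 -> legal
(4,1): flips 2 -> legal
(4,3): no bracket -> illegal
(5,0): no bracket -> illegal
(5,1): flips 1 -> legal
(5,2): flips 3 -> legal
(5,3): no bracket -> illegal

Answer: (3,0) (3,4) (4,1) (5,1) (5,2)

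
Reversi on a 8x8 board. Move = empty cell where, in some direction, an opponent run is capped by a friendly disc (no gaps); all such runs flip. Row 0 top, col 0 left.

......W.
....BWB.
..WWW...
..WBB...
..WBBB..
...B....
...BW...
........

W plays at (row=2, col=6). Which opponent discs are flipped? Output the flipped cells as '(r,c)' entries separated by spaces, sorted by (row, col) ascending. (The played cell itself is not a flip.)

Answer: (1,6)

Derivation:
Dir NW: first cell 'W' (not opp) -> no flip
Dir N: opp run (1,6) capped by W -> flip
Dir NE: first cell '.' (not opp) -> no flip
Dir W: first cell '.' (not opp) -> no flip
Dir E: first cell '.' (not opp) -> no flip
Dir SW: first cell '.' (not opp) -> no flip
Dir S: first cell '.' (not opp) -> no flip
Dir SE: first cell '.' (not opp) -> no flip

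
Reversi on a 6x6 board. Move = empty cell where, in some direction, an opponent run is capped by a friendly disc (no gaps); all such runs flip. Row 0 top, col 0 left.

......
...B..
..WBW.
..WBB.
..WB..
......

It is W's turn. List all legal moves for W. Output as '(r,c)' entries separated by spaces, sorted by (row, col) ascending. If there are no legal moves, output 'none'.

(0,2): flips 1 -> legal
(0,3): no bracket -> illegal
(0,4): flips 1 -> legal
(1,2): no bracket -> illegal
(1,4): flips 1 -> legal
(2,5): no bracket -> illegal
(3,5): flips 2 -> legal
(4,4): flips 3 -> legal
(4,5): no bracket -> illegal
(5,2): no bracket -> illegal
(5,3): no bracket -> illegal
(5,4): flips 1 -> legal

Answer: (0,2) (0,4) (1,4) (3,5) (4,4) (5,4)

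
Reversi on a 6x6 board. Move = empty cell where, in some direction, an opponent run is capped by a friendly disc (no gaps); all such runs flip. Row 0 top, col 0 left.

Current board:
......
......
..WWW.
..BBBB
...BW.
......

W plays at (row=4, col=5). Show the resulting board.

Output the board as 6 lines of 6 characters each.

Answer: ......
......
..WWW.
..BBWB
...BWW
......

Derivation:
Place W at (4,5); scan 8 dirs for brackets.
Dir NW: opp run (3,4) capped by W -> flip
Dir N: opp run (3,5), next='.' -> no flip
Dir NE: edge -> no flip
Dir W: first cell 'W' (not opp) -> no flip
Dir E: edge -> no flip
Dir SW: first cell '.' (not opp) -> no flip
Dir S: first cell '.' (not opp) -> no flip
Dir SE: edge -> no flip
All flips: (3,4)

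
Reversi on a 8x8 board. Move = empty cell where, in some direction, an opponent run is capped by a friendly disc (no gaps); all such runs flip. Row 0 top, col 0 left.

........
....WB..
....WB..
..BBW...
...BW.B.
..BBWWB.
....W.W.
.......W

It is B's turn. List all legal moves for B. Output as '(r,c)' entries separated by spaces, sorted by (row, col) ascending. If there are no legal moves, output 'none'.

(0,3): flips 1 -> legal
(0,4): no bracket -> illegal
(0,5): no bracket -> illegal
(1,3): flips 1 -> legal
(2,3): flips 1 -> legal
(3,5): flips 2 -> legal
(4,5): flips 1 -> legal
(5,7): no bracket -> illegal
(6,3): no bracket -> illegal
(6,5): flips 1 -> legal
(6,7): no bracket -> illegal
(7,3): flips 2 -> legal
(7,4): no bracket -> illegal
(7,5): flips 1 -> legal
(7,6): flips 1 -> legal

Answer: (0,3) (1,3) (2,3) (3,5) (4,5) (6,5) (7,3) (7,5) (7,6)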